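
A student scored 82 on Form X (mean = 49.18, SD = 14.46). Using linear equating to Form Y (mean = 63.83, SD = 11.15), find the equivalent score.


slope = SD_Y / SD_X = 11.15 / 14.46 ~ 0.7711
intercept = mean_Y - slope * mean_X = 63.83 - (11.15 / 14.46) * 49.18 ~ 25.9077
Y = slope * X + intercept. To avoid rounding drift from the rounded slope/intercept, evaluate the equivalent form Y = mean_Y + SD_Y * (X - mean_X) / SD_X at full precision:
Y = 63.83 + 11.15 * (82 - 49.18) / 14.46
Y = 63.83 + 11.15 * 32.82 / 14.46
Y = 63.83 + 365.943 / 14.46
Y = 63.83 + 25.3073
Y = 89.1373

89.1373


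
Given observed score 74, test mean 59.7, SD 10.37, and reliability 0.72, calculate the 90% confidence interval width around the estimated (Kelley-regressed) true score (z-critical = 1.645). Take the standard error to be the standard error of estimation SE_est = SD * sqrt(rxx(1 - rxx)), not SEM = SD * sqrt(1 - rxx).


True score estimate = 0.72*74 + 0.28*59.7 = 69.996
SE_est = SD * sqrt(rxx * (1 - rxx)) = 10.37 * sqrt(0.72 * 0.28) = 10.37 * sqrt(0.2016) = 4.656118
CI = T_est +/- z * SE_est, so width = 2 * z * SE_est = 2 * 1.645 * 4.656118
Width = 15.3186

15.3186


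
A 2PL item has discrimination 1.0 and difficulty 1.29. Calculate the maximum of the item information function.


For 2PL, max info at theta = b = 1.29
I_max = a^2 / 4 = 1.0^2 / 4
= 1.0 / 4
I_max = 0.25

0.25


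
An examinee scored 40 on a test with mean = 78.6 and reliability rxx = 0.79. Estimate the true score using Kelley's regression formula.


T_est = rxx * X + (1 - rxx) * mean
T_est = 0.79 * 40 + 0.21 * 78.6
T_est = 31.6 + 16.506
T_est = 48.106

48.106


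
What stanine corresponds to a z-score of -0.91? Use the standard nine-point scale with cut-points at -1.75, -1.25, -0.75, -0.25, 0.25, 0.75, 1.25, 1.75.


Stanine boundaries: [-1.75, -1.25, -0.75, -0.25, 0.25, 0.75, 1.25, 1.75]
z = -0.91
Check each boundary:
  z >= -1.75 -> could be stanine 2
  z >= -1.25 -> could be stanine 3
  z < -0.75
  z < -0.25
  z < 0.25
  z < 0.75
  z < 1.25
  z < 1.75
Highest qualifying boundary gives stanine = 3

3


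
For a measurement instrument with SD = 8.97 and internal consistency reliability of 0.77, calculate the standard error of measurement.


SEM = SD * sqrt(1 - rxx)
SEM = 8.97 * sqrt(1 - 0.77)
SEM = 8.97 * sqrt(0.23) = 8.97 * 0.479583
SEM = 4.3019

4.3019


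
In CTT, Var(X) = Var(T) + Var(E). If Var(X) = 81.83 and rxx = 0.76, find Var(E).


var_true = rxx * var_obs = 0.76 * 81.83 = 62.1908
var_error = var_obs - var_true
var_error = 81.83 - 62.1908
var_error = 19.6392

19.6392


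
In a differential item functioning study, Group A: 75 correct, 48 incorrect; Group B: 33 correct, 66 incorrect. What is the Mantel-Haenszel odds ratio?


Odds_A = 75/48 = 1.5625
Odds_B = 33/66 = 0.5
OR = Odds_A / Odds_B = 1.5625 / 0.5
Exactly, OR = (75 * 66) / (48 * 33) = 4950 / 1584
OR = 3.125

3.125


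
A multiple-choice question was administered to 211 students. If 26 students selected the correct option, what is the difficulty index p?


Item difficulty p = number correct / total examinees
p = 26 / 211
p = 0.1232

0.1232


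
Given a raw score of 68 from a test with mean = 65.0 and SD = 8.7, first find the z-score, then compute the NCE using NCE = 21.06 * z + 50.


z = (X - mean) / SD = (68 - 65.0) / 8.7
z = 3.0 / 8.7
z = 0.3448
NCE = NCE = 21.06z + 50
Carry z at full precision (z = 3.0 / 8.7) into the conversion:
NCE = 21.06 * (3.0 / 8.7) + 50 = 63.18 / 8.7 + 50
NCE = 7.2621 + 50
NCE = 57.2621

57.2621


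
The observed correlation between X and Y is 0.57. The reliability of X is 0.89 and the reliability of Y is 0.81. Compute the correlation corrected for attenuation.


r_corrected = rxy / sqrt(rxx * ryy)
= 0.57 / sqrt(0.89 * 0.81)
= 0.57 / sqrt(0.7209)
= 0.57 / 0.849058
r_corrected = 0.6713

0.6713


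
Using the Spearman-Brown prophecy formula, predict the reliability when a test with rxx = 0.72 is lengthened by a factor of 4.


r_new = (n * rxx) / (1 + (n-1) * rxx)
r_new = (4 * 0.72) / (1 + 3 * 0.72)
r_new = 2.88 / 3.16
r_new = 0.9114

0.9114


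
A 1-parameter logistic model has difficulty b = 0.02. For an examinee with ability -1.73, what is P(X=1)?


theta - b = -1.73 - 0.02 = -1.75
exp(-(theta - b)) = exp(1.75) = 5.7546
P = 1 / (1 + 5.7546)
P = 0.148

0.148


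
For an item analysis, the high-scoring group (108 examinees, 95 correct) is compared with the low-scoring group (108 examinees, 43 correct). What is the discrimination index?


p_upper = 95/108 = 0.8796
p_lower = 43/108 = 0.3981
D = 0.8796 - 0.3981 = 0.4815

0.4815


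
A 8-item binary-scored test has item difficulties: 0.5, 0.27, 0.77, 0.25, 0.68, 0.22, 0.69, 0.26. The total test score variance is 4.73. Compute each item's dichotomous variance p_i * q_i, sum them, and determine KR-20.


For each item, compute p_i * q_i:
  Item 1: 0.5 * 0.5 = 0.25
  Item 2: 0.27 * 0.73 = 0.1971
  Item 3: 0.77 * 0.23 = 0.1771
  Item 4: 0.25 * 0.75 = 0.1875
  Item 5: 0.68 * 0.32 = 0.2176
  Item 6: 0.22 * 0.78 = 0.1716
  Item 7: 0.69 * 0.31 = 0.2139
  Item 8: 0.26 * 0.74 = 0.1924
Sum(p_i * q_i) = 0.25 + 0.1971 + 0.1771 + 0.1875 + 0.2176 + 0.1716 + 0.2139 + 0.1924 = 1.6072
KR-20 = (k/(k-1)) * (1 - Sum(p_i*q_i) / Var_total)
= (8/7) * (1 - 1.6072/4.73)
= 1.1429 * 0.6602
KR-20 = 0.7545

0.7545


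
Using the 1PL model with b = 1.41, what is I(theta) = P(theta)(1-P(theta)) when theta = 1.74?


P = 1/(1+exp(-(1.74-1.41))) = 0.5818
I = P*(1-P) = 0.5818 * 0.4182
I = 0.2433

0.2433


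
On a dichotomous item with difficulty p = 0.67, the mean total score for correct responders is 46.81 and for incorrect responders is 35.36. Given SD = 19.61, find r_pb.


q = 1 - p = 0.33
rpb = ((M1 - M0) / SD) * sqrt(p * q)
rpb = ((46.81 - 35.36) / 19.61) * sqrt(0.67 * 0.33)
rpb = 0.2746

0.2746


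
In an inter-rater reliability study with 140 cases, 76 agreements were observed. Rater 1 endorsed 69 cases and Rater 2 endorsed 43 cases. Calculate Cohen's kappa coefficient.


P_o = 76/140 = 0.542857
P_e = (69*43 + 71*97) / 19600 = 0.502755
kappa = (P_o - P_e) / (1 - P_e)
kappa = (0.542857 - 0.502755) / (1 - 0.502755)
kappa = 0.0806

0.0806


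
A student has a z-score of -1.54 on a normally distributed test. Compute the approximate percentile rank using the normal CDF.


CDF(z) = 0.5 * (1 + erf(z/sqrt(2)))
erf(-1.0889) = -0.8764
CDF = 0.0618
Percentile rank = 0.0618 * 100 = 6.18

6.18


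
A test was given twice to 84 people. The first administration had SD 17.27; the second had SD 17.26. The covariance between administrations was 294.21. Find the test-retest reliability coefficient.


r = cov(X,Y) / (SD_X * SD_Y)
r = 294.21 / (17.27 * 17.26)
r = 294.21 / 298.0802
r = 0.987

0.987


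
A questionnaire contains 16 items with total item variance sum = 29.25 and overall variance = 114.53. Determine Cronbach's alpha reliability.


alpha = (k/(k-1)) * (1 - sum(si^2)/s_total^2)
= (16/15) * (1 - 29.25/114.53)
alpha = 0.7942

0.7942


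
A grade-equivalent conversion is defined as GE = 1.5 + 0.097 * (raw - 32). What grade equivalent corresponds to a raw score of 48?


raw - median = 48 - 32 = 16
slope * diff = 0.097 * 16 = 1.552
GE = 1.5 + 1.552
GE = 3.052

3.052


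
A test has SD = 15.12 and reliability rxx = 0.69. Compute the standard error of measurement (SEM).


SEM = SD * sqrt(1 - rxx)
SEM = 15.12 * sqrt(1 - 0.69)
SEM = 15.12 * sqrt(0.31) = 15.12 * 0.556776
SEM = 8.4185

8.4185


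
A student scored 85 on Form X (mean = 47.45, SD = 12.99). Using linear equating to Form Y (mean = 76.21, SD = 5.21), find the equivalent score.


slope = SD_Y / SD_X = 5.21 / 12.99 ~ 0.4011
intercept = mean_Y - slope * mean_X = 76.21 - (5.21 / 12.99) * 47.45 ~ 57.1789
Y = slope * X + intercept. To avoid rounding drift from the rounded slope/intercept, evaluate the equivalent form Y = mean_Y + SD_Y * (X - mean_X) / SD_X at full precision:
Y = 76.21 + 5.21 * (85 - 47.45) / 12.99
Y = 76.21 + 5.21 * 37.55 / 12.99
Y = 76.21 + 195.6355 / 12.99
Y = 76.21 + 15.0605
Y = 91.2705

91.2705


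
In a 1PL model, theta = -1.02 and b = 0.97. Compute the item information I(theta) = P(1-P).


P = 1/(1+exp(-(-1.02-0.97))) = 0.1203
I = P*(1-P) = 0.1203 * 0.8797
I = 0.1058

0.1058


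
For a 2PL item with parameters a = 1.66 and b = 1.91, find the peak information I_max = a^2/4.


For 2PL, max info at theta = b = 1.91
I_max = a^2 / 4 = 1.66^2 / 4
= 2.7556 / 4
I_max = 0.6889

0.6889


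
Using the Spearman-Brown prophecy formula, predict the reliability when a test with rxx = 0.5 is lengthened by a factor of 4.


r_new = (n * rxx) / (1 + (n-1) * rxx)
r_new = (4 * 0.5) / (1 + 3 * 0.5)
r_new = 2.0 / 2.5
r_new = 0.8

0.8


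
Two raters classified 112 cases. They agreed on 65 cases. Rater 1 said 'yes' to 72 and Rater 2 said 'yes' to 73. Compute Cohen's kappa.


P_o = 65/112 = 0.580357
P_e = (72*73 + 40*39) / 12544 = 0.543367
kappa = (P_o - P_e) / (1 - P_e)
kappa = (0.580357 - 0.543367) / (1 - 0.543367)
kappa = 0.081

0.081


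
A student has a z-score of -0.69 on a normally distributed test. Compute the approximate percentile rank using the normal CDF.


CDF(z) = 0.5 * (1 + erf(z/sqrt(2)))
erf(-0.4879) = -0.5098
CDF = 0.2451
Percentile rank = 0.2451 * 100 = 24.51

24.51


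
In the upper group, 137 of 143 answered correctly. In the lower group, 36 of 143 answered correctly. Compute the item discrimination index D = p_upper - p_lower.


p_upper = 137/143 = 0.958
p_lower = 36/143 = 0.2517
D = 0.958 - 0.2517 = 0.7063

0.7063


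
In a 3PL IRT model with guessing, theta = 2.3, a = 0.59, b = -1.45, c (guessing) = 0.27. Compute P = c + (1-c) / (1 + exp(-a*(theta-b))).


logit = 0.59*(2.3 - -1.45) = 2.2125
P* = 1/(1 + exp(-2.2125)) = 0.9014
P = 0.27 + (1 - 0.27) * 0.9014
P = 0.928

0.928


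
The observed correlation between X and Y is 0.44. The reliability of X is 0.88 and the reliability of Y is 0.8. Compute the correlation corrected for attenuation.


r_corrected = rxy / sqrt(rxx * ryy)
= 0.44 / sqrt(0.88 * 0.8)
= 0.44 / sqrt(0.704)
= 0.44 / 0.839047
r_corrected = 0.5244

0.5244


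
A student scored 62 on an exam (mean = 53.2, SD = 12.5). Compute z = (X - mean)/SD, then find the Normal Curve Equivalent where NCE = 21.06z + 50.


z = (X - mean) / SD = (62 - 53.2) / 12.5
z = 8.8 / 12.5
z = 0.704
NCE = NCE = 21.06z + 50
Carry z at full precision (z = 8.8 / 12.5) into the conversion:
NCE = 21.06 * (8.8 / 12.5) + 50 = 185.328 / 12.5 + 50
NCE = 14.8262 + 50
NCE = 64.8262

64.8262


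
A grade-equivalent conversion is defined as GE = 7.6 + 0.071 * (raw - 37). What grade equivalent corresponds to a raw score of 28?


raw - median = 28 - 37 = -9
slope * diff = 0.071 * -9 = -0.639
GE = 7.6 + -0.639
GE = 6.961

6.961


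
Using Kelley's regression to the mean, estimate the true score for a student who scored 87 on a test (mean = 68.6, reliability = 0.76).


T_est = rxx * X + (1 - rxx) * mean
T_est = 0.76 * 87 + 0.24 * 68.6
T_est = 66.12 + 16.464
T_est = 82.584

82.584


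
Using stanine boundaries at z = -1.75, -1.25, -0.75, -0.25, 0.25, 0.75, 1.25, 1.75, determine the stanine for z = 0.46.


Stanine boundaries: [-1.75, -1.25, -0.75, -0.25, 0.25, 0.75, 1.25, 1.75]
z = 0.46
Check each boundary:
  z >= -1.75 -> could be stanine 2
  z >= -1.25 -> could be stanine 3
  z >= -0.75 -> could be stanine 4
  z >= -0.25 -> could be stanine 5
  z >= 0.25 -> could be stanine 6
  z < 0.75
  z < 1.25
  z < 1.75
Highest qualifying boundary gives stanine = 6

6


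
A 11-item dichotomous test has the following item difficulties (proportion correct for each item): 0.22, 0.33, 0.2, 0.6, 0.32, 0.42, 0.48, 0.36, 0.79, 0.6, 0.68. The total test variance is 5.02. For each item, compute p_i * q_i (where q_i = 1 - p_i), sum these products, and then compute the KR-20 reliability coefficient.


For each item, compute p_i * q_i:
  Item 1: 0.22 * 0.78 = 0.1716
  Item 2: 0.33 * 0.67 = 0.2211
  Item 3: 0.2 * 0.8 = 0.16
  Item 4: 0.6 * 0.4 = 0.24
  Item 5: 0.32 * 0.68 = 0.2176
  Item 6: 0.42 * 0.58 = 0.2436
  Item 7: 0.48 * 0.52 = 0.2496
  Item 8: 0.36 * 0.64 = 0.2304
  Item 9: 0.79 * 0.21 = 0.1659
  Item 10: 0.6 * 0.4 = 0.24
  Item 11: 0.68 * 0.32 = 0.2176
Sum(p_i * q_i) = 0.1716 + 0.2211 + 0.16 + 0.24 + 0.2176 + 0.2436 + 0.2496 + 0.2304 + 0.1659 + 0.24 + 0.2176 = 2.3574
KR-20 = (k/(k-1)) * (1 - Sum(p_i*q_i) / Var_total)
= (11/10) * (1 - 2.3574/5.02)
= 1.1 * 0.5304
KR-20 = 0.5834

0.5834


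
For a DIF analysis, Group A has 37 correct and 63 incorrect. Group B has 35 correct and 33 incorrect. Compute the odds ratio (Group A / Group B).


Odds_A = 37/63 = 0.5873
Odds_B = 35/33 = 1.0606
OR = Odds_A / Odds_B = 0.5873 / 1.0606
Exactly, OR = (37 * 33) / (63 * 35) = 1221 / 2205
OR = 0.5537

0.5537


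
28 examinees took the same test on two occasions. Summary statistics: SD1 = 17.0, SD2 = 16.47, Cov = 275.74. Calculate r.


r = cov(X,Y) / (SD_X * SD_Y)
r = 275.74 / (17.0 * 16.47)
r = 275.74 / 279.99
r = 0.9848

0.9848


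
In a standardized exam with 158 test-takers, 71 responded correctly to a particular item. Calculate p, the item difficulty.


Item difficulty p = number correct / total examinees
p = 71 / 158
p = 0.4494

0.4494


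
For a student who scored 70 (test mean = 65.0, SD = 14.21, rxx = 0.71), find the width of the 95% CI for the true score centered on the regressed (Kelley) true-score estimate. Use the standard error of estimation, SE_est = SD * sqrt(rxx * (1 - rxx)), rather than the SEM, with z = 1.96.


True score estimate = 0.71*70 + 0.29*65.0 = 68.55
SE_est = SD * sqrt(rxx * (1 - rxx)) = 14.21 * sqrt(0.71 * 0.29) = 14.21 * sqrt(0.2059) = 6.447959
CI = T_est +/- z * SE_est, so width = 2 * z * SE_est = 2 * 1.96 * 6.447959
Width = 25.276

25.276


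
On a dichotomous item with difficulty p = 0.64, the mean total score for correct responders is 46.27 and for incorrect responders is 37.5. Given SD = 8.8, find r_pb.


q = 1 - p = 0.36
rpb = ((M1 - M0) / SD) * sqrt(p * q)
rpb = ((46.27 - 37.5) / 8.8) * sqrt(0.64 * 0.36)
rpb = 0.4784

0.4784


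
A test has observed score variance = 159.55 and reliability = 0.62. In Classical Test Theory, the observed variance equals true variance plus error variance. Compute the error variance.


var_true = rxx * var_obs = 0.62 * 159.55 = 98.921
var_error = var_obs - var_true
var_error = 159.55 - 98.921
var_error = 60.629

60.629


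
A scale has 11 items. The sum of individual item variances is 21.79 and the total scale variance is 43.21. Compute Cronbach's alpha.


alpha = (k/(k-1)) * (1 - sum(si^2)/s_total^2)
= (11/10) * (1 - 21.79/43.21)
alpha = 0.5453

0.5453


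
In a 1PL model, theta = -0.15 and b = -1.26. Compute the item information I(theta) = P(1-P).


P = 1/(1+exp(-(-0.15--1.26))) = 0.7521
I = P*(1-P) = 0.7521 * 0.2479
I = 0.1864

0.1864


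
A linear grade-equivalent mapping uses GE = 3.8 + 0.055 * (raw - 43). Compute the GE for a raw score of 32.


raw - median = 32 - 43 = -11
slope * diff = 0.055 * -11 = -0.605
GE = 3.8 + -0.605
GE = 3.195

3.195


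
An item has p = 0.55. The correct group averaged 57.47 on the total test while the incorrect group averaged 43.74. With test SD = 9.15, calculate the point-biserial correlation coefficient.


q = 1 - p = 0.45
rpb = ((M1 - M0) / SD) * sqrt(p * q)
rpb = ((57.47 - 43.74) / 9.15) * sqrt(0.55 * 0.45)
rpb = 0.7465

0.7465


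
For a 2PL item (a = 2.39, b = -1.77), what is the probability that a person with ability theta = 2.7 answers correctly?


a*(theta - b) = 2.39 * (2.7 - -1.77) = 10.6833
exp(-10.6833) = 0.0
P = 1 / (1 + 0.0)
P = 1.0

1.0


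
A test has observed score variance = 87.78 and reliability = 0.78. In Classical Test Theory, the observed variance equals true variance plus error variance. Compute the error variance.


var_true = rxx * var_obs = 0.78 * 87.78 = 68.4684
var_error = var_obs - var_true
var_error = 87.78 - 68.4684
var_error = 19.3116

19.3116


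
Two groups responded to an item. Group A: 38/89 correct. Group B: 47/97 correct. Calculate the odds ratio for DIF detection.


Odds_A = 38/51 = 0.7451
Odds_B = 47/50 = 0.94
OR = Odds_A / Odds_B = 0.7451 / 0.94
Exactly, OR = (38 * 50) / (51 * 47) = 1900 / 2397
OR = 0.7927

0.7927


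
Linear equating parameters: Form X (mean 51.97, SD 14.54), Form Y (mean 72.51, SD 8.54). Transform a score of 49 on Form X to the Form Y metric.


slope = SD_Y / SD_X = 8.54 / 14.54 ~ 0.5873
intercept = mean_Y - slope * mean_X = 72.51 - (8.54 / 14.54) * 51.97 ~ 41.9857
Y = slope * X + intercept. To avoid rounding drift from the rounded slope/intercept, evaluate the equivalent form Y = mean_Y + SD_Y * (X - mean_X) / SD_X at full precision:
Y = 72.51 + 8.54 * (49 - 51.97) / 14.54
Y = 72.51 - 8.54 * 2.97 / 14.54
Y = 72.51 - 25.3638 / 14.54
Y = 72.51 - 1.7444
Y = 70.7656

70.7656


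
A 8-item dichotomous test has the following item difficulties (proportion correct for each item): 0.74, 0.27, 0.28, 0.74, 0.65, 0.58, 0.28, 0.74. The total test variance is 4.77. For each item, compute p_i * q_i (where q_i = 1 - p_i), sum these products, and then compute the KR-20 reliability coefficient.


For each item, compute p_i * q_i:
  Item 1: 0.74 * 0.26 = 0.1924
  Item 2: 0.27 * 0.73 = 0.1971
  Item 3: 0.28 * 0.72 = 0.2016
  Item 4: 0.74 * 0.26 = 0.1924
  Item 5: 0.65 * 0.35 = 0.2275
  Item 6: 0.58 * 0.42 = 0.2436
  Item 7: 0.28 * 0.72 = 0.2016
  Item 8: 0.74 * 0.26 = 0.1924
Sum(p_i * q_i) = 0.1924 + 0.1971 + 0.2016 + 0.1924 + 0.2275 + 0.2436 + 0.2016 + 0.1924 = 1.6486
KR-20 = (k/(k-1)) * (1 - Sum(p_i*q_i) / Var_total)
= (8/7) * (1 - 1.6486/4.77)
= 1.1429 * 0.6544
KR-20 = 0.7479

0.7479


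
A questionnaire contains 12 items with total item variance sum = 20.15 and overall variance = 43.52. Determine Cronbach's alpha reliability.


alpha = (k/(k-1)) * (1 - sum(si^2)/s_total^2)
= (12/11) * (1 - 20.15/43.52)
alpha = 0.5858

0.5858


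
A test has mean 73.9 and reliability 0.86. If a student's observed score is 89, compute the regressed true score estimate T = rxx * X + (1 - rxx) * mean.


T_est = rxx * X + (1 - rxx) * mean
T_est = 0.86 * 89 + 0.14 * 73.9
T_est = 76.54 + 10.346
T_est = 86.886

86.886


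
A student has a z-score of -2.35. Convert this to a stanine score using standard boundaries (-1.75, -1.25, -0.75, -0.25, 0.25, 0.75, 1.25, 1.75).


Stanine boundaries: [-1.75, -1.25, -0.75, -0.25, 0.25, 0.75, 1.25, 1.75]
z = -2.35
Check each boundary:
  z < -1.75
  z < -1.25
  z < -0.75
  z < -0.25
  z < 0.25
  z < 0.75
  z < 1.25
  z < 1.75
Highest qualifying boundary gives stanine = 1

1


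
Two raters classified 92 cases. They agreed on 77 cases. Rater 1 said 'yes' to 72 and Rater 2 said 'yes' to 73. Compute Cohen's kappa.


P_o = 77/92 = 0.836957
P_e = (72*73 + 20*19) / 8464 = 0.665879
kappa = (P_o - P_e) / (1 - P_e)
kappa = (0.836957 - 0.665879) / (1 - 0.665879)
kappa = 0.512

0.512


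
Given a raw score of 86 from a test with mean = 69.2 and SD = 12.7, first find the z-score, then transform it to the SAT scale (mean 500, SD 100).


z = (X - mean) / SD = (86 - 69.2) / 12.7
z = 16.8 / 12.7
z = 1.3228
SAT-scale = SAT = 500 + 100z
Carry z at full precision (z = 16.8 / 12.7) into the conversion:
SAT-scale = 500 + 100 * (16.8 / 12.7) = 500 + 1680 / 12.7
SAT-scale = 500 + 132.2835
SAT-scale = 632.2835

632.2835


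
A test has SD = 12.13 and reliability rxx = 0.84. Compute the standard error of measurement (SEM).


SEM = SD * sqrt(1 - rxx)
SEM = 12.13 * sqrt(1 - 0.84)
SEM = 12.13 * sqrt(0.16) = 12.13 * 0.4
SEM = 4.852

4.852


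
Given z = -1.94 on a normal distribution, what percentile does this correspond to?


CDF(z) = 0.5 * (1 + erf(z/sqrt(2)))
erf(-1.3718) = -0.9476
CDF = 0.0262
Percentile rank = 0.0262 * 100 = 2.62

2.62


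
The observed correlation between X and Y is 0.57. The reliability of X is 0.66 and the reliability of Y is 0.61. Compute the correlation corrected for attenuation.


r_corrected = rxy / sqrt(rxx * ryy)
= 0.57 / sqrt(0.66 * 0.61)
= 0.57 / sqrt(0.4026)
= 0.57 / 0.634508
r_corrected = 0.8983

0.8983


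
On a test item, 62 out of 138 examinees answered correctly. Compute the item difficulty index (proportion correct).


Item difficulty p = number correct / total examinees
p = 62 / 138
p = 0.4493

0.4493


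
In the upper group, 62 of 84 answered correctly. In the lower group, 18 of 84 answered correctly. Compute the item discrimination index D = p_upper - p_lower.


p_upper = 62/84 = 0.7381
p_lower = 18/84 = 0.2143
D = 0.7381 - 0.2143 = 0.5238

0.5238


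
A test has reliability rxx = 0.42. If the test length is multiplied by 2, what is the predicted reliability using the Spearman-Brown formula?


r_new = (n * rxx) / (1 + (n-1) * rxx)
r_new = (2 * 0.42) / (1 + 1 * 0.42)
r_new = 0.84 / 1.42
r_new = 0.5915

0.5915


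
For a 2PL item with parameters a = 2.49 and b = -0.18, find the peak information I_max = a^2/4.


For 2PL, max info at theta = b = -0.18
I_max = a^2 / 4 = 2.49^2 / 4
= 6.2001 / 4
I_max = 1.55

1.55


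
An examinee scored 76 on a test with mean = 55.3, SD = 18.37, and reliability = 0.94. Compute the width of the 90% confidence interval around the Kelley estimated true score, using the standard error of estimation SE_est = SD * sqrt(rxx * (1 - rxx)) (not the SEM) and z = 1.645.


True score estimate = 0.94*76 + 0.06*55.3 = 74.758
SE_est = SD * sqrt(rxx * (1 - rxx)) = 18.37 * sqrt(0.94 * 0.06) = 18.37 * sqrt(0.0564) = 4.362633
CI = T_est +/- z * SE_est, so width = 2 * z * SE_est = 2 * 1.645 * 4.362633
Width = 14.3531

14.3531


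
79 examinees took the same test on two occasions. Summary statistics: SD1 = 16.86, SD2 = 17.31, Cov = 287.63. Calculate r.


r = cov(X,Y) / (SD_X * SD_Y)
r = 287.63 / (16.86 * 17.31)
r = 287.63 / 291.8466
r = 0.9856

0.9856


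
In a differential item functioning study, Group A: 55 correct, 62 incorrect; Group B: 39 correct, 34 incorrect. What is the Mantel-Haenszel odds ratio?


Odds_A = 55/62 = 0.8871
Odds_B = 39/34 = 1.1471
OR = Odds_A / Odds_B = 0.8871 / 1.1471
Exactly, OR = (55 * 34) / (62 * 39) = 1870 / 2418
OR = 0.7734

0.7734


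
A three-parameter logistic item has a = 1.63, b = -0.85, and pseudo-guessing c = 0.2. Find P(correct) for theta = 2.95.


logit = 1.63*(2.95 - -0.85) = 6.194
P* = 1/(1 + exp(-6.194)) = 0.998
P = 0.2 + (1 - 0.2) * 0.998
P = 0.9984

0.9984


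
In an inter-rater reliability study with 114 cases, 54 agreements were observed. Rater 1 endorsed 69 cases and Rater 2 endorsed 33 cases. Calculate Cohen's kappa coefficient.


P_o = 54/114 = 0.473684
P_e = (69*33 + 45*81) / 12996 = 0.455679
kappa = (P_o - P_e) / (1 - P_e)
kappa = (0.473684 - 0.455679) / (1 - 0.455679)
kappa = 0.0331

0.0331


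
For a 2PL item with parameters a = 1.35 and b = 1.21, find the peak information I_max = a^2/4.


For 2PL, max info at theta = b = 1.21
I_max = a^2 / 4 = 1.35^2 / 4
= 1.8225 / 4
I_max = 0.4556

0.4556


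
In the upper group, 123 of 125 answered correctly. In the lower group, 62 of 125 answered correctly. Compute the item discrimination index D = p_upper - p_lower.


p_upper = 123/125 = 0.984
p_lower = 62/125 = 0.496
D = 0.984 - 0.496 = 0.488

0.488


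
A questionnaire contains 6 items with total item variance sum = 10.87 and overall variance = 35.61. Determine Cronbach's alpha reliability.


alpha = (k/(k-1)) * (1 - sum(si^2)/s_total^2)
= (6/5) * (1 - 10.87/35.61)
alpha = 0.8337

0.8337


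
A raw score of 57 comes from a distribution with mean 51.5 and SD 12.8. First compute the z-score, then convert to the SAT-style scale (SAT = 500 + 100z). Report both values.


z = (X - mean) / SD = (57 - 51.5) / 12.8
z = 5.5 / 12.8
z = 0.4297
SAT-scale = SAT = 500 + 100z
Carry z at full precision (z = 5.5 / 12.8) into the conversion:
SAT-scale = 500 + 100 * (5.5 / 12.8) = 500 + 550 / 12.8
SAT-scale = 500 + 42.9688
SAT-scale = 542.9688

542.9688


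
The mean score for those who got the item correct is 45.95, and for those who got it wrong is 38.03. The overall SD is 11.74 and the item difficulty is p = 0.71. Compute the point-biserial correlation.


q = 1 - p = 0.29
rpb = ((M1 - M0) / SD) * sqrt(p * q)
rpb = ((45.95 - 38.03) / 11.74) * sqrt(0.71 * 0.29)
rpb = 0.3061

0.3061


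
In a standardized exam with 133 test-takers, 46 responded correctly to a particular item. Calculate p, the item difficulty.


Item difficulty p = number correct / total examinees
p = 46 / 133
p = 0.3459

0.3459


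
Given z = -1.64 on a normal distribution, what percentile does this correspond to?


CDF(z) = 0.5 * (1 + erf(z/sqrt(2)))
erf(-1.1597) = -0.899
CDF = 0.0505
Percentile rank = 0.0505 * 100 = 5.05

5.05


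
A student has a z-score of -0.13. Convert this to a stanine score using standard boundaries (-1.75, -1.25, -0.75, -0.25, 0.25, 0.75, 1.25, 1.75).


Stanine boundaries: [-1.75, -1.25, -0.75, -0.25, 0.25, 0.75, 1.25, 1.75]
z = -0.13
Check each boundary:
  z >= -1.75 -> could be stanine 2
  z >= -1.25 -> could be stanine 3
  z >= -0.75 -> could be stanine 4
  z >= -0.25 -> could be stanine 5
  z < 0.25
  z < 0.75
  z < 1.25
  z < 1.75
Highest qualifying boundary gives stanine = 5

5


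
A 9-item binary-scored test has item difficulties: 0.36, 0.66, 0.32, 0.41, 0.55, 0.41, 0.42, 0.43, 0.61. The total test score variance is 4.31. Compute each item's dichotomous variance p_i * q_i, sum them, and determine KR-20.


For each item, compute p_i * q_i:
  Item 1: 0.36 * 0.64 = 0.2304
  Item 2: 0.66 * 0.34 = 0.2244
  Item 3: 0.32 * 0.68 = 0.2176
  Item 4: 0.41 * 0.59 = 0.2419
  Item 5: 0.55 * 0.45 = 0.2475
  Item 6: 0.41 * 0.59 = 0.2419
  Item 7: 0.42 * 0.58 = 0.2436
  Item 8: 0.43 * 0.57 = 0.2451
  Item 9: 0.61 * 0.39 = 0.2379
Sum(p_i * q_i) = 0.2304 + 0.2244 + 0.2176 + 0.2419 + 0.2475 + 0.2419 + 0.2436 + 0.2451 + 0.2379 = 2.1303
KR-20 = (k/(k-1)) * (1 - Sum(p_i*q_i) / Var_total)
= (9/8) * (1 - 2.1303/4.31)
= 1.125 * 0.5057
KR-20 = 0.5689

0.5689


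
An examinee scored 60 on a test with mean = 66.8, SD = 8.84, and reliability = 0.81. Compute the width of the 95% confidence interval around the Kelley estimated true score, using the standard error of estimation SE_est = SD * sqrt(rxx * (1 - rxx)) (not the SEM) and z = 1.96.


True score estimate = 0.81*60 + 0.19*66.8 = 61.292
SE_est = SD * sqrt(rxx * (1 - rxx)) = 8.84 * sqrt(0.81 * 0.19) = 8.84 * sqrt(0.1539) = 3.46794
CI = T_est +/- z * SE_est, so width = 2 * z * SE_est = 2 * 1.96 * 3.46794
Width = 13.5943

13.5943


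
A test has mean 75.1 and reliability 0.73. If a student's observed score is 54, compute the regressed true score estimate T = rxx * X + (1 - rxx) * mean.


T_est = rxx * X + (1 - rxx) * mean
T_est = 0.73 * 54 + 0.27 * 75.1
T_est = 39.42 + 20.277
T_est = 59.697

59.697


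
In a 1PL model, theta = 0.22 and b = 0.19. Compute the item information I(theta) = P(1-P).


P = 1/(1+exp(-(0.22-0.19))) = 0.5075
I = P*(1-P) = 0.5075 * 0.4925
I = 0.2499

0.2499


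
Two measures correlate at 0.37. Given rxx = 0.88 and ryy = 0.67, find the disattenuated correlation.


r_corrected = rxy / sqrt(rxx * ryy)
= 0.37 / sqrt(0.88 * 0.67)
= 0.37 / sqrt(0.5896)
= 0.37 / 0.767854
r_corrected = 0.4819

0.4819


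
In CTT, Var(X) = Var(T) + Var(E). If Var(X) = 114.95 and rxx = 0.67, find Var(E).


var_true = rxx * var_obs = 0.67 * 114.95 = 77.0165
var_error = var_obs - var_true
var_error = 114.95 - 77.0165
var_error = 37.9335

37.9335


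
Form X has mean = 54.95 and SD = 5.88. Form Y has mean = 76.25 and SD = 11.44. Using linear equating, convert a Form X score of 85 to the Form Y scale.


slope = SD_Y / SD_X = 11.44 / 5.88 ~ 1.9456
intercept = mean_Y - slope * mean_X = 76.25 - (11.44 / 5.88) * 54.95 ~ -30.6595
Y = slope * X + intercept. To avoid rounding drift from the rounded slope/intercept, evaluate the equivalent form Y = mean_Y + SD_Y * (X - mean_X) / SD_X at full precision:
Y = 76.25 + 11.44 * (85 - 54.95) / 5.88
Y = 76.25 + 11.44 * 30.05 / 5.88
Y = 76.25 + 343.772 / 5.88
Y = 76.25 + 58.4646
Y = 134.7146

134.7146


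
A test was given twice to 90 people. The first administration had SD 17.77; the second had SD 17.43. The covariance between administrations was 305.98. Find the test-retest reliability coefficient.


r = cov(X,Y) / (SD_X * SD_Y)
r = 305.98 / (17.77 * 17.43)
r = 305.98 / 309.7311
r = 0.9879

0.9879


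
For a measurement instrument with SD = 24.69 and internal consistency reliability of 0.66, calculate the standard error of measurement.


SEM = SD * sqrt(1 - rxx)
SEM = 24.69 * sqrt(1 - 0.66)
SEM = 24.69 * sqrt(0.34) = 24.69 * 0.583095
SEM = 14.3966

14.3966


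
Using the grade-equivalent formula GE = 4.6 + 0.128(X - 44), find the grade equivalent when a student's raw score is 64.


raw - median = 64 - 44 = 20
slope * diff = 0.128 * 20 = 2.56
GE = 4.6 + 2.56
GE = 7.16

7.16


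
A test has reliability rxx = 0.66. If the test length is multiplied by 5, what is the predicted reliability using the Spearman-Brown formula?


r_new = (n * rxx) / (1 + (n-1) * rxx)
r_new = (5 * 0.66) / (1 + 4 * 0.66)
r_new = 3.3 / 3.64
r_new = 0.9066

0.9066


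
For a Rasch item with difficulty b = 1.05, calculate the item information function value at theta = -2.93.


P = 1/(1+exp(-(-2.93-1.05))) = 0.0183
I = P*(1-P) = 0.0183 * 0.9817
I = 0.018

0.018


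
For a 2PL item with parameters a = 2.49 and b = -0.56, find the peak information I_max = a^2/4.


For 2PL, max info at theta = b = -0.56
I_max = a^2 / 4 = 2.49^2 / 4
= 6.2001 / 4
I_max = 1.55

1.55


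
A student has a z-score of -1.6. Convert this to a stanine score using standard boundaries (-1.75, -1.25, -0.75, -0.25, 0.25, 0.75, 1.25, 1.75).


Stanine boundaries: [-1.75, -1.25, -0.75, -0.25, 0.25, 0.75, 1.25, 1.75]
z = -1.6
Check each boundary:
  z >= -1.75 -> could be stanine 2
  z < -1.25
  z < -0.75
  z < -0.25
  z < 0.25
  z < 0.75
  z < 1.25
  z < 1.75
Highest qualifying boundary gives stanine = 2

2


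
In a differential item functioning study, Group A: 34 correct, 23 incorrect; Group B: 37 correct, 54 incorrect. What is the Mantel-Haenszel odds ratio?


Odds_A = 34/23 = 1.4783
Odds_B = 37/54 = 0.6852
OR = Odds_A / Odds_B = 1.4783 / 0.6852
Exactly, OR = (34 * 54) / (23 * 37) = 1836 / 851
OR = 2.1575

2.1575


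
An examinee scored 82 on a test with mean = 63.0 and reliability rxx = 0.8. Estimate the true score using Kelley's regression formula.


T_est = rxx * X + (1 - rxx) * mean
T_est = 0.8 * 82 + 0.2 * 63.0
T_est = 65.6 + 12.6
T_est = 78.2

78.2


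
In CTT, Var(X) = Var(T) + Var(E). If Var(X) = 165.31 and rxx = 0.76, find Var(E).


var_true = rxx * var_obs = 0.76 * 165.31 = 125.6356
var_error = var_obs - var_true
var_error = 165.31 - 125.6356
var_error = 39.6744

39.6744


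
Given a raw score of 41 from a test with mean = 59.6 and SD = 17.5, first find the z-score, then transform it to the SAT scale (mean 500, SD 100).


z = (X - mean) / SD = (41 - 59.6) / 17.5
z = -18.6 / 17.5
z = -1.0629
SAT-scale = SAT = 500 + 100z
Carry z at full precision (z = -18.6 / 17.5) into the conversion:
SAT-scale = 500 + 100 * (-18.6 / 17.5) = 500 + -1860 / 17.5
SAT-scale = 500 + -106.2857
SAT-scale = 393.7143

393.7143


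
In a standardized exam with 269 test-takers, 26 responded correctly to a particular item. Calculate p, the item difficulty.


Item difficulty p = number correct / total examinees
p = 26 / 269
p = 0.0967

0.0967


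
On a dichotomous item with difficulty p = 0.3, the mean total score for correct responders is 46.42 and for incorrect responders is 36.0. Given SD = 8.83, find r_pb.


q = 1 - p = 0.7
rpb = ((M1 - M0) / SD) * sqrt(p * q)
rpb = ((46.42 - 36.0) / 8.83) * sqrt(0.3 * 0.7)
rpb = 0.5408

0.5408


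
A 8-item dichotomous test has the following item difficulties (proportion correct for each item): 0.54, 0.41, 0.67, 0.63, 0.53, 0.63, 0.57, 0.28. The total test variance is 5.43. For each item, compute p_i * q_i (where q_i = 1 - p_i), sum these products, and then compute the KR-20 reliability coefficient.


For each item, compute p_i * q_i:
  Item 1: 0.54 * 0.46 = 0.2484
  Item 2: 0.41 * 0.59 = 0.2419
  Item 3: 0.67 * 0.33 = 0.2211
  Item 4: 0.63 * 0.37 = 0.2331
  Item 5: 0.53 * 0.47 = 0.2491
  Item 6: 0.63 * 0.37 = 0.2331
  Item 7: 0.57 * 0.43 = 0.2451
  Item 8: 0.28 * 0.72 = 0.2016
Sum(p_i * q_i) = 0.2484 + 0.2419 + 0.2211 + 0.2331 + 0.2491 + 0.2331 + 0.2451 + 0.2016 = 1.8734
KR-20 = (k/(k-1)) * (1 - Sum(p_i*q_i) / Var_total)
= (8/7) * (1 - 1.8734/5.43)
= 1.1429 * 0.655
KR-20 = 0.7486

0.7486


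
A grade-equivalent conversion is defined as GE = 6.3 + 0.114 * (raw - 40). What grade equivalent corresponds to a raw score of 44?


raw - median = 44 - 40 = 4
slope * diff = 0.114 * 4 = 0.456
GE = 6.3 + 0.456
GE = 6.756

6.756


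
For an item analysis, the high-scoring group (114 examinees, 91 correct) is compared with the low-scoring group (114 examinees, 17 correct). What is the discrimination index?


p_upper = 91/114 = 0.7982
p_lower = 17/114 = 0.1491
D = 0.7982 - 0.1491 = 0.6491

0.6491


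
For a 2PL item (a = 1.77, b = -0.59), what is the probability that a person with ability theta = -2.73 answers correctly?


a*(theta - b) = 1.77 * (-2.73 - -0.59) = -3.7878
exp(--3.7878) = 44.1591
P = 1 / (1 + 44.1591)
P = 0.0221

0.0221


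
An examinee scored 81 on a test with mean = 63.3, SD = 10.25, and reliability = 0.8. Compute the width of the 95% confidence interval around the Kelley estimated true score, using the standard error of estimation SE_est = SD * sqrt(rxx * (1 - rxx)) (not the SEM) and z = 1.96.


True score estimate = 0.8*81 + 0.2*63.3 = 77.46
SE_est = SD * sqrt(rxx * (1 - rxx)) = 10.25 * sqrt(0.8 * 0.2) = 10.25 * sqrt(0.16) = 4.1
CI = T_est +/- z * SE_est, so width = 2 * z * SE_est = 2 * 1.96 * 4.1
Width = 16.072

16.072


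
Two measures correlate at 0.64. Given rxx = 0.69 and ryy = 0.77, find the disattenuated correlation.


r_corrected = rxy / sqrt(rxx * ryy)
= 0.64 / sqrt(0.69 * 0.77)
= 0.64 / sqrt(0.5313)
= 0.64 / 0.728903
r_corrected = 0.878

0.878


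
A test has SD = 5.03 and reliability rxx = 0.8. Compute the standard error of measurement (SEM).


SEM = SD * sqrt(1 - rxx)
SEM = 5.03 * sqrt(1 - 0.8)
SEM = 5.03 * sqrt(0.2) = 5.03 * 0.447214
SEM = 2.2495

2.2495


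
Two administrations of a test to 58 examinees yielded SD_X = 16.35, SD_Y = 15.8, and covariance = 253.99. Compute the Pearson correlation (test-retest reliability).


r = cov(X,Y) / (SD_X * SD_Y)
r = 253.99 / (16.35 * 15.8)
r = 253.99 / 258.33
r = 0.9832

0.9832


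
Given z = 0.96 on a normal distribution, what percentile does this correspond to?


CDF(z) = 0.5 * (1 + erf(z/sqrt(2)))
erf(0.6788) = 0.6629
CDF = 0.8315
Percentile rank = 0.8315 * 100 = 83.15

83.15


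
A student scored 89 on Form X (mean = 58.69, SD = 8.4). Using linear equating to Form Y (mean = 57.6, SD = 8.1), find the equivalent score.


slope = SD_Y / SD_X = 8.1 / 8.4 ~ 0.9643
intercept = mean_Y - slope * mean_X = 57.6 - (8.1 / 8.4) * 58.69 ~ 1.0061
Y = slope * X + intercept. To avoid rounding drift from the rounded slope/intercept, evaluate the equivalent form Y = mean_Y + SD_Y * (X - mean_X) / SD_X at full precision:
Y = 57.6 + 8.1 * (89 - 58.69) / 8.4
Y = 57.6 + 8.1 * 30.31 / 8.4
Y = 57.6 + 245.511 / 8.4
Y = 57.6 + 29.2275
Y = 86.8275

86.8275


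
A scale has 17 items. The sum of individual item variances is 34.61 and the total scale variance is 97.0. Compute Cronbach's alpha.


alpha = (k/(k-1)) * (1 - sum(si^2)/s_total^2)
= (17/16) * (1 - 34.61/97.0)
alpha = 0.6834

0.6834


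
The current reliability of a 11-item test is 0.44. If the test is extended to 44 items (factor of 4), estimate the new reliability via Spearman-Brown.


r_new = (n * rxx) / (1 + (n-1) * rxx)
r_new = (4 * 0.44) / (1 + 3 * 0.44)
r_new = 1.76 / 2.32
r_new = 0.7586

0.7586


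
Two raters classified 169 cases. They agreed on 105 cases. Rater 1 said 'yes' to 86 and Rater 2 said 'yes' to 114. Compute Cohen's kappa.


P_o = 105/169 = 0.621302
P_e = (86*114 + 83*55) / 28561 = 0.503099
kappa = (P_o - P_e) / (1 - P_e)
kappa = (0.621302 - 0.503099) / (1 - 0.503099)
kappa = 0.2379

0.2379


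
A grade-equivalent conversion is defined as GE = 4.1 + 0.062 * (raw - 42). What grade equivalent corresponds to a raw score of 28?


raw - median = 28 - 42 = -14
slope * diff = 0.062 * -14 = -0.868
GE = 4.1 + -0.868
GE = 3.232

3.232


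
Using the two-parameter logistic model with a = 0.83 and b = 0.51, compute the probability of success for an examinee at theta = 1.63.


a*(theta - b) = 0.83 * (1.63 - 0.51) = 0.9296
exp(-0.9296) = 0.3947
P = 1 / (1 + 0.3947)
P = 0.717

0.717


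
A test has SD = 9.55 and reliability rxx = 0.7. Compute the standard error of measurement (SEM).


SEM = SD * sqrt(1 - rxx)
SEM = 9.55 * sqrt(1 - 0.7)
SEM = 9.55 * sqrt(0.3) = 9.55 * 0.547723
SEM = 5.2308

5.2308


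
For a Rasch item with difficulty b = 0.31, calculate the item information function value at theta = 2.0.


P = 1/(1+exp(-(2.0-0.31))) = 0.8442
I = P*(1-P) = 0.8442 * 0.1558
I = 0.1315

0.1315


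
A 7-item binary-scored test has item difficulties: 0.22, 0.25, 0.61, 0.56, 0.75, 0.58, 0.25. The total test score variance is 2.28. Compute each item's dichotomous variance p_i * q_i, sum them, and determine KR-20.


For each item, compute p_i * q_i:
  Item 1: 0.22 * 0.78 = 0.1716
  Item 2: 0.25 * 0.75 = 0.1875
  Item 3: 0.61 * 0.39 = 0.2379
  Item 4: 0.56 * 0.44 = 0.2464
  Item 5: 0.75 * 0.25 = 0.1875
  Item 6: 0.58 * 0.42 = 0.2436
  Item 7: 0.25 * 0.75 = 0.1875
Sum(p_i * q_i) = 0.1716 + 0.1875 + 0.2379 + 0.2464 + 0.1875 + 0.2436 + 0.1875 = 1.462
KR-20 = (k/(k-1)) * (1 - Sum(p_i*q_i) / Var_total)
= (7/6) * (1 - 1.462/2.28)
= 1.1667 * 0.3588
KR-20 = 0.4186

0.4186


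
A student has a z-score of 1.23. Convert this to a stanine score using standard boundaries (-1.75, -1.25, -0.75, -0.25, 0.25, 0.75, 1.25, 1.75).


Stanine boundaries: [-1.75, -1.25, -0.75, -0.25, 0.25, 0.75, 1.25, 1.75]
z = 1.23
Check each boundary:
  z >= -1.75 -> could be stanine 2
  z >= -1.25 -> could be stanine 3
  z >= -0.75 -> could be stanine 4
  z >= -0.25 -> could be stanine 5
  z >= 0.25 -> could be stanine 6
  z >= 0.75 -> could be stanine 7
  z < 1.25
  z < 1.75
Highest qualifying boundary gives stanine = 7

7


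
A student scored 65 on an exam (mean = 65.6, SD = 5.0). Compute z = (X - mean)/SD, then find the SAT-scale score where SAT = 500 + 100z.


z = (X - mean) / SD = (65 - 65.6) / 5.0
z = -0.6 / 5.0
z = -0.12
SAT-scale = SAT = 500 + 100z
Carry z at full precision (z = -0.6 / 5.0) into the conversion:
SAT-scale = 500 + 100 * (-0.6 / 5.0) = 500 + -60 / 5.0
SAT-scale = 500 + -12.0
SAT-scale = 488.0

488.0


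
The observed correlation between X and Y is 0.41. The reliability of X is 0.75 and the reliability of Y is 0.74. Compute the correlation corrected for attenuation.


r_corrected = rxy / sqrt(rxx * ryy)
= 0.41 / sqrt(0.75 * 0.74)
= 0.41 / sqrt(0.555)
= 0.41 / 0.744983
r_corrected = 0.5503

0.5503


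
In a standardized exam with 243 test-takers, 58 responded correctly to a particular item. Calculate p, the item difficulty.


Item difficulty p = number correct / total examinees
p = 58 / 243
p = 0.2387

0.2387


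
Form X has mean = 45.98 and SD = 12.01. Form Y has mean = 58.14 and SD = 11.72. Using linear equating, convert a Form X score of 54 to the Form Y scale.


slope = SD_Y / SD_X = 11.72 / 12.01 ~ 0.9759
intercept = mean_Y - slope * mean_X = 58.14 - (11.72 / 12.01) * 45.98 ~ 13.2703
Y = slope * X + intercept. To avoid rounding drift from the rounded slope/intercept, evaluate the equivalent form Y = mean_Y + SD_Y * (X - mean_X) / SD_X at full precision:
Y = 58.14 + 11.72 * (54 - 45.98) / 12.01
Y = 58.14 + 11.72 * 8.02 / 12.01
Y = 58.14 + 93.9944 / 12.01
Y = 58.14 + 7.8263
Y = 65.9663

65.9663


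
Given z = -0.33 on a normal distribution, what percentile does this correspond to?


CDF(z) = 0.5 * (1 + erf(z/sqrt(2)))
erf(-0.2333) = -0.2586
CDF = 0.3707
Percentile rank = 0.3707 * 100 = 37.07

37.07
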